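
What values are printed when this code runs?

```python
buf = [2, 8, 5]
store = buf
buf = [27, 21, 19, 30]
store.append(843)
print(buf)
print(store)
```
[27, 21, 19, 30]
[2, 8, 5, 843]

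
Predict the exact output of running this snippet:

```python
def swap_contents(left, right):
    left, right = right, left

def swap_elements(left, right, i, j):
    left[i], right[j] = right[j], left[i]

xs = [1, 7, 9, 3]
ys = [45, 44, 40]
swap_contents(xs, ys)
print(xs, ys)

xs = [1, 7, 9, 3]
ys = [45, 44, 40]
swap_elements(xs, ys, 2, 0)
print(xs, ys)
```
[1, 7, 9, 3] [45, 44, 40]
[1, 7, 45, 3] [9, 44, 40]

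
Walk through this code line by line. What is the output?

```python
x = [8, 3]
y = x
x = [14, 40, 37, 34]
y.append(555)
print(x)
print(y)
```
[14, 40, 37, 34]
[8, 3, 555]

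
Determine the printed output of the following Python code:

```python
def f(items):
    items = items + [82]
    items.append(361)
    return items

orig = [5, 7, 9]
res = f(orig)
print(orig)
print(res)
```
[5, 7, 9]
[5, 7, 9, 82, 361]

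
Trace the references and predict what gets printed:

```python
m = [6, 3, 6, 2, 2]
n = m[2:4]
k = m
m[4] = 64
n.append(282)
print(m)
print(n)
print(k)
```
[6, 3, 6, 2, 64]
[6, 2, 282]
[6, 3, 6, 2, 64]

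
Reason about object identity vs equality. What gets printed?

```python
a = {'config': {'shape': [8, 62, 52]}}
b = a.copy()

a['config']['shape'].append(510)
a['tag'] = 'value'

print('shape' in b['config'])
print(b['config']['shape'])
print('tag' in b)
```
True
[8, 62, 52, 510]
False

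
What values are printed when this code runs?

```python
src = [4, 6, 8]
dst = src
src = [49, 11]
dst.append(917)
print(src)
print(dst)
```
[49, 11]
[4, 6, 8, 917]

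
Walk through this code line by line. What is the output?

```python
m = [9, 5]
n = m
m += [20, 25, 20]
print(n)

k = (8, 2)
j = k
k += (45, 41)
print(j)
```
[9, 5, 20, 25, 20]
(8, 2)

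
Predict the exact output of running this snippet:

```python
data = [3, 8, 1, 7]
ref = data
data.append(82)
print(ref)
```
[3, 8, 1, 7, 82]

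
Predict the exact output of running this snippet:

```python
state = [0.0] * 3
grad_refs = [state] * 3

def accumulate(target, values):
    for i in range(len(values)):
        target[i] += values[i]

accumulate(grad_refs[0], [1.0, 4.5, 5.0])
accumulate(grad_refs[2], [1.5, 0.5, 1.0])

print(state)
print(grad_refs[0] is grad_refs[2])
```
[2.5, 5.0, 6.0]
True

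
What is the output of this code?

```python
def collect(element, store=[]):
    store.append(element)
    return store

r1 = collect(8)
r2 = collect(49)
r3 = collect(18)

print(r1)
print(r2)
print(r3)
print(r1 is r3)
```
[8, 49, 18]
[8, 49, 18]
[8, 49, 18]
True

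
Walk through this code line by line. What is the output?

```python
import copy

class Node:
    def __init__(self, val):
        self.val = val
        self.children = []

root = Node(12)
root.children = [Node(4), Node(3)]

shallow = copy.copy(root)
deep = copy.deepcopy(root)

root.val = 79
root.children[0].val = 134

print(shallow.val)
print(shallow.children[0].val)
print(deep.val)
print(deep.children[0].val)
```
12
134
12
4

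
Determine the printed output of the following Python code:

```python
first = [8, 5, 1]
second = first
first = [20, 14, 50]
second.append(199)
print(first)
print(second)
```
[20, 14, 50]
[8, 5, 1, 199]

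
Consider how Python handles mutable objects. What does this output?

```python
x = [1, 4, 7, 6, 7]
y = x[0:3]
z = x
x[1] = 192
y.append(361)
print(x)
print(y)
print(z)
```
[1, 192, 7, 6, 7]
[1, 4, 7, 361]
[1, 192, 7, 6, 7]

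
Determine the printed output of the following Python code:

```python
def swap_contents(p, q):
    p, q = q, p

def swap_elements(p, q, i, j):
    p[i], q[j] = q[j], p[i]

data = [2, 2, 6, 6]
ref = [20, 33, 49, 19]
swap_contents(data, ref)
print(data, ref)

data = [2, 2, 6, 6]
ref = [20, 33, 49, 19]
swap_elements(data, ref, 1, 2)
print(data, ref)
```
[2, 2, 6, 6] [20, 33, 49, 19]
[2, 49, 6, 6] [20, 33, 2, 19]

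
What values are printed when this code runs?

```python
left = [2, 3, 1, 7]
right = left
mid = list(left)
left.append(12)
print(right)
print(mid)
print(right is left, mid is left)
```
[2, 3, 1, 7, 12]
[2, 3, 1, 7]
True False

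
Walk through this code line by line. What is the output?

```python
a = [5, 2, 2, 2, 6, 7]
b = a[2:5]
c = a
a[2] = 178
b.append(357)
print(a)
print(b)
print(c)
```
[5, 2, 178, 2, 6, 7]
[2, 2, 6, 357]
[5, 2, 178, 2, 6, 7]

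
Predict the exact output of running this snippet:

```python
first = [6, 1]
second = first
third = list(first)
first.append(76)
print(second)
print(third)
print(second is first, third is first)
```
[6, 1, 76]
[6, 1]
True False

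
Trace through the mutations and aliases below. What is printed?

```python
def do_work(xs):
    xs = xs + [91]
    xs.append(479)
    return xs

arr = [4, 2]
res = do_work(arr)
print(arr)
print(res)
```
[4, 2]
[4, 2, 91, 479]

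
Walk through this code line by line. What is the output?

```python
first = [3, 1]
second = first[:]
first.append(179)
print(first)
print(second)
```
[3, 1, 179]
[3, 1]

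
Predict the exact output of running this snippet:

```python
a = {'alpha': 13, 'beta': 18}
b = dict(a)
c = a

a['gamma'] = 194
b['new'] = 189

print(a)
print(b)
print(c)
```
{'alpha': 13, 'beta': 18, 'gamma': 194}
{'alpha': 13, 'beta': 18, 'new': 189}
{'alpha': 13, 'beta': 18, 'gamma': 194}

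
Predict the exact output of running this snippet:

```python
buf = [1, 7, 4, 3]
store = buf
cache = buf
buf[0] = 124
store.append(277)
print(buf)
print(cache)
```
[124, 7, 4, 3, 277]
[124, 7, 4, 3, 277]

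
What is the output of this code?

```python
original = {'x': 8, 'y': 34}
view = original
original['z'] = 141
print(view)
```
{'x': 8, 'y': 34, 'z': 141}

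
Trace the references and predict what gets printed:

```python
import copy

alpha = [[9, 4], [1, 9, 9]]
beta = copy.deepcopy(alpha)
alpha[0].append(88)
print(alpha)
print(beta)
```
[[9, 4, 88], [1, 9, 9]]
[[9, 4], [1, 9, 9]]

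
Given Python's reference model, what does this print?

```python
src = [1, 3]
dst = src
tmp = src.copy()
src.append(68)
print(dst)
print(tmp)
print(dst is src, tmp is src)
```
[1, 3, 68]
[1, 3]
True False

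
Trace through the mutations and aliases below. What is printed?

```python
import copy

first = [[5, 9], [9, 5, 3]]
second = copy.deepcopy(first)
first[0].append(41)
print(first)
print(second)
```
[[5, 9, 41], [9, 5, 3]]
[[5, 9], [9, 5, 3]]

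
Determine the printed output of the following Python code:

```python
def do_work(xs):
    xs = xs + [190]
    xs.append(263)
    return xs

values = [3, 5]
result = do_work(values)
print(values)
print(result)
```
[3, 5]
[3, 5, 190, 263]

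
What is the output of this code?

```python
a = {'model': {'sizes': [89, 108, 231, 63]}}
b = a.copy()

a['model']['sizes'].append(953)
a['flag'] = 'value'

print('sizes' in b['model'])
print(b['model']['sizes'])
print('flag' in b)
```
True
[89, 108, 231, 63, 953]
False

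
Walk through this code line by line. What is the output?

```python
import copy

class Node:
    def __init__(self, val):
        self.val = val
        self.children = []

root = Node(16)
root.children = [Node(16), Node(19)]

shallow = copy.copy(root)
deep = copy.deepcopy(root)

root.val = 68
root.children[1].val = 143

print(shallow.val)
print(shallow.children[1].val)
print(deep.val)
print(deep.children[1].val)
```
16
143
16
19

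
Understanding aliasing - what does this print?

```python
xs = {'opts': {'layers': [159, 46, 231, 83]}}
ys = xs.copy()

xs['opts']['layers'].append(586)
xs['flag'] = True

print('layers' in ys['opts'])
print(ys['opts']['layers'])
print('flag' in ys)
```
True
[159, 46, 231, 83, 586]
False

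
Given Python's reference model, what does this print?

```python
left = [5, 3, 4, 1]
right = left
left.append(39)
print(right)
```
[5, 3, 4, 1, 39]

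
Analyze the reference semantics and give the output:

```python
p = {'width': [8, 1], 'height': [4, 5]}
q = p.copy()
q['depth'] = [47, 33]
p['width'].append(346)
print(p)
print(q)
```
{'width': [8, 1, 346], 'height': [4, 5]}
{'width': [8, 1, 346], 'height': [4, 5], 'depth': [47, 33]}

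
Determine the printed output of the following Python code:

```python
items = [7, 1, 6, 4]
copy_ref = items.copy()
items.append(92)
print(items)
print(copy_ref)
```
[7, 1, 6, 4, 92]
[7, 1, 6, 4]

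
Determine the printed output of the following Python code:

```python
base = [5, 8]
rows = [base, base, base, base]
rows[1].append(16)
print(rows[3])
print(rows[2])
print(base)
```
[5, 8, 16]
[5, 8, 16]
[5, 8, 16]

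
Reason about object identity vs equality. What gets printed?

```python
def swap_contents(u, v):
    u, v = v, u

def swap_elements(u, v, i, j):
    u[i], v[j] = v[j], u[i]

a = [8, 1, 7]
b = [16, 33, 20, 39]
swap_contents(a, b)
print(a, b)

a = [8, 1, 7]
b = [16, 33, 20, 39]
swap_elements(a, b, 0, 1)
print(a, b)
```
[8, 1, 7] [16, 33, 20, 39]
[33, 1, 7] [16, 8, 20, 39]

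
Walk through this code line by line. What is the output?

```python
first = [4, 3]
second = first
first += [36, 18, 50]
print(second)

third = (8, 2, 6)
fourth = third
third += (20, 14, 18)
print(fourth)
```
[4, 3, 36, 18, 50]
(8, 2, 6)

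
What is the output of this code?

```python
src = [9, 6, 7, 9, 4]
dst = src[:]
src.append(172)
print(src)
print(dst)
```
[9, 6, 7, 9, 4, 172]
[9, 6, 7, 9, 4]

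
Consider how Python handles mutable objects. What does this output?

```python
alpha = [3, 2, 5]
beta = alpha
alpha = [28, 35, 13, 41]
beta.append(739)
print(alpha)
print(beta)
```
[28, 35, 13, 41]
[3, 2, 5, 739]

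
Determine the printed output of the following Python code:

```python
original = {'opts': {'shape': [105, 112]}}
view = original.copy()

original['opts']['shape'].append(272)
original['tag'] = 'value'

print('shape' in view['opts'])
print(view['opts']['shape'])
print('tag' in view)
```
True
[105, 112, 272]
False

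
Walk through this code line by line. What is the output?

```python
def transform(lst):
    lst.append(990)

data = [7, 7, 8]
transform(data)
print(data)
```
[7, 7, 8, 990]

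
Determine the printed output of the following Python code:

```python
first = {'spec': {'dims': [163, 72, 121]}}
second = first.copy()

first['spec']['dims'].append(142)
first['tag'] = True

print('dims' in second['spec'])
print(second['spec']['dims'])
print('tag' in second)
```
True
[163, 72, 121, 142]
False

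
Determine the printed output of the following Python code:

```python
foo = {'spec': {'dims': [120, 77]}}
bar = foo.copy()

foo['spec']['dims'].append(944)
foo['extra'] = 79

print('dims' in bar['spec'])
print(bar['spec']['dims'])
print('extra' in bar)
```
True
[120, 77, 944]
False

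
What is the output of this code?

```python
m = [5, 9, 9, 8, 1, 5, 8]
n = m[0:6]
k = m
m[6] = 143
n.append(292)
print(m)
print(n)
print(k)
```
[5, 9, 9, 8, 1, 5, 143]
[5, 9, 9, 8, 1, 5, 292]
[5, 9, 9, 8, 1, 5, 143]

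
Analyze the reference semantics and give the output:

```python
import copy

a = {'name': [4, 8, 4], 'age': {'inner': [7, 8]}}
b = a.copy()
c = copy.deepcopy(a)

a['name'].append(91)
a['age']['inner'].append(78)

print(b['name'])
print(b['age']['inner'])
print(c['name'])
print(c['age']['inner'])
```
[4, 8, 4, 91]
[7, 8, 78]
[4, 8, 4]
[7, 8]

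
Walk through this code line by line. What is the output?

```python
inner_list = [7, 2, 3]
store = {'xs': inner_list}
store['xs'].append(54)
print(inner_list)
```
[7, 2, 3, 54]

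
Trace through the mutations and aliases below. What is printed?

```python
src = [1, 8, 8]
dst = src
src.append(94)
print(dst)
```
[1, 8, 8, 94]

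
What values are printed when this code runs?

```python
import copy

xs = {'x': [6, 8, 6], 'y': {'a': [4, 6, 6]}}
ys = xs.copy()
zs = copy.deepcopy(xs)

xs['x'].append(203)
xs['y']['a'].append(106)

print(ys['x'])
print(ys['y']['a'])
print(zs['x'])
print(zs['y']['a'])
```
[6, 8, 6, 203]
[4, 6, 6, 106]
[6, 8, 6]
[4, 6, 6]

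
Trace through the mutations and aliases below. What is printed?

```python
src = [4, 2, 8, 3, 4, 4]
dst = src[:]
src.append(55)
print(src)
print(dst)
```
[4, 2, 8, 3, 4, 4, 55]
[4, 2, 8, 3, 4, 4]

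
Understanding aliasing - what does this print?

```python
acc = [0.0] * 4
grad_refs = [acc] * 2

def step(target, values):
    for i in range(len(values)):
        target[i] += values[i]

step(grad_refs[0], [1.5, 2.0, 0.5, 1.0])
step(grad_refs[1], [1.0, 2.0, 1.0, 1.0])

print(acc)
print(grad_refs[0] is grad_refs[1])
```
[2.5, 4.0, 1.5, 2.0]
True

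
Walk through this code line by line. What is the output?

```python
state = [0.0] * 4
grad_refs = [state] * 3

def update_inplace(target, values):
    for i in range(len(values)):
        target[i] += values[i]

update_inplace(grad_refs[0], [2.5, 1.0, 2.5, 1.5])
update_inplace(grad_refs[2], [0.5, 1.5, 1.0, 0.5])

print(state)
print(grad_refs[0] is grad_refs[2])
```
[3.0, 2.5, 3.5, 2.0]
True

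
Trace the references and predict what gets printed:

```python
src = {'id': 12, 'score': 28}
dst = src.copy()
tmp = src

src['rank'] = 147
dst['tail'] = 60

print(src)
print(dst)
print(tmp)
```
{'id': 12, 'score': 28, 'rank': 147}
{'id': 12, 'score': 28, 'tail': 60}
{'id': 12, 'score': 28, 'rank': 147}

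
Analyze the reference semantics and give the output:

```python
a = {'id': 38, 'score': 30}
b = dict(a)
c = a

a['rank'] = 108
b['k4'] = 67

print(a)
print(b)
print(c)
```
{'id': 38, 'score': 30, 'rank': 108}
{'id': 38, 'score': 30, 'k4': 67}
{'id': 38, 'score': 30, 'rank': 108}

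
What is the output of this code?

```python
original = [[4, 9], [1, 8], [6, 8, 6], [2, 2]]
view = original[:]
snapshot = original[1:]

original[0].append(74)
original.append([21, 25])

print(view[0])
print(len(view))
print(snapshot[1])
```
[4, 9, 74]
4
[6, 8, 6]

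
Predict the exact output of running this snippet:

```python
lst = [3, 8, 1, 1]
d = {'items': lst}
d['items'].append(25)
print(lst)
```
[3, 8, 1, 1, 25]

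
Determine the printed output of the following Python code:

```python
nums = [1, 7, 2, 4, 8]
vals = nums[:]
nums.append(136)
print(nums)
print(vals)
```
[1, 7, 2, 4, 8, 136]
[1, 7, 2, 4, 8]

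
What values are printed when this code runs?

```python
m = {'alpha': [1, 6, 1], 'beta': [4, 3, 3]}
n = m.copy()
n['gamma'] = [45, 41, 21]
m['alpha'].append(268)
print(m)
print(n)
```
{'alpha': [1, 6, 1, 268], 'beta': [4, 3, 3]}
{'alpha': [1, 6, 1, 268], 'beta': [4, 3, 3], 'gamma': [45, 41, 21]}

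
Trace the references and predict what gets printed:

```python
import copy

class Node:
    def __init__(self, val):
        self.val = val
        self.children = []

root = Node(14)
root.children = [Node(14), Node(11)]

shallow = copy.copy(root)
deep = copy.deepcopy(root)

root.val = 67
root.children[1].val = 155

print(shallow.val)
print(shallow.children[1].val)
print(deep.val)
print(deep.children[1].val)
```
14
155
14
11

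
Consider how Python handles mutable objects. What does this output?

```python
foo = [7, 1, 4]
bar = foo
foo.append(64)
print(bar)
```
[7, 1, 4, 64]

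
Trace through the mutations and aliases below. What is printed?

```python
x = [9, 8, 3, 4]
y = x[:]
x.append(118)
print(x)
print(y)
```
[9, 8, 3, 4, 118]
[9, 8, 3, 4]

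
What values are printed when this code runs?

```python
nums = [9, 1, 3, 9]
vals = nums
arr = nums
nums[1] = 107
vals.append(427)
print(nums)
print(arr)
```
[9, 107, 3, 9, 427]
[9, 107, 3, 9, 427]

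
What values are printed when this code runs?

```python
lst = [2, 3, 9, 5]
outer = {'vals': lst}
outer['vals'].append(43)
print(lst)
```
[2, 3, 9, 5, 43]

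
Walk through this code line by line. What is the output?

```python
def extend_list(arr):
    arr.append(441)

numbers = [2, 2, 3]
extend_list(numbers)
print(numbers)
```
[2, 2, 3, 441]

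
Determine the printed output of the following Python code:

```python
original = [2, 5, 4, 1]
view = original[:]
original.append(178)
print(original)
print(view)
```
[2, 5, 4, 1, 178]
[2, 5, 4, 1]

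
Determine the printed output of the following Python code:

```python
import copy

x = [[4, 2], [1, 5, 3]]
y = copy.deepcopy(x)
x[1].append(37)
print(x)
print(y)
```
[[4, 2], [1, 5, 3, 37]]
[[4, 2], [1, 5, 3]]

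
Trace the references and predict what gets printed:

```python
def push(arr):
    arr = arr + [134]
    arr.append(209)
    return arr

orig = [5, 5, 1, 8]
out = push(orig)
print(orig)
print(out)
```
[5, 5, 1, 8]
[5, 5, 1, 8, 134, 209]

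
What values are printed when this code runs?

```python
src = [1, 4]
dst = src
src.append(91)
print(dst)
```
[1, 4, 91]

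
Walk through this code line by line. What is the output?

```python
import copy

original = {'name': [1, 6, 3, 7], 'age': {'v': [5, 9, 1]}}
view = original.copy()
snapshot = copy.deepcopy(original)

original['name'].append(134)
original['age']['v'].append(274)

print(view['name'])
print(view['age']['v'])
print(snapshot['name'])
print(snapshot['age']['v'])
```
[1, 6, 3, 7, 134]
[5, 9, 1, 274]
[1, 6, 3, 7]
[5, 9, 1]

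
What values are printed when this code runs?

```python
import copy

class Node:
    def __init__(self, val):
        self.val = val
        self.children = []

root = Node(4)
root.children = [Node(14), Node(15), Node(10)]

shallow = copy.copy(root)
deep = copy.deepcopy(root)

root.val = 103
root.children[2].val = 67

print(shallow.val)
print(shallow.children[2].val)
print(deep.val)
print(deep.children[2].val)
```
4
67
4
10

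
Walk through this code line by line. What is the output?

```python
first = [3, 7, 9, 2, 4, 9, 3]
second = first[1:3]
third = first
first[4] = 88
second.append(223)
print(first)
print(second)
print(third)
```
[3, 7, 9, 2, 88, 9, 3]
[7, 9, 223]
[3, 7, 9, 2, 88, 9, 3]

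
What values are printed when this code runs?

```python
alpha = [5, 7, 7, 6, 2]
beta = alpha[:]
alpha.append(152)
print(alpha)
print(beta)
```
[5, 7, 7, 6, 2, 152]
[5, 7, 7, 6, 2]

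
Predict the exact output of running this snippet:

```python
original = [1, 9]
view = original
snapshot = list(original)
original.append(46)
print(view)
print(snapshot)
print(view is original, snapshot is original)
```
[1, 9, 46]
[1, 9]
True False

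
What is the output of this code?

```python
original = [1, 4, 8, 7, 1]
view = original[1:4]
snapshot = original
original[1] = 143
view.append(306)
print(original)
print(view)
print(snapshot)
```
[1, 143, 8, 7, 1]
[4, 8, 7, 306]
[1, 143, 8, 7, 1]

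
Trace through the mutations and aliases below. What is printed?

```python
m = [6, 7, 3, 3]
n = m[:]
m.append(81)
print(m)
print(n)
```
[6, 7, 3, 3, 81]
[6, 7, 3, 3]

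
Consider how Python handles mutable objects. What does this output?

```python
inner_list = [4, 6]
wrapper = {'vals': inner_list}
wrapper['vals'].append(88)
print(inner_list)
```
[4, 6, 88]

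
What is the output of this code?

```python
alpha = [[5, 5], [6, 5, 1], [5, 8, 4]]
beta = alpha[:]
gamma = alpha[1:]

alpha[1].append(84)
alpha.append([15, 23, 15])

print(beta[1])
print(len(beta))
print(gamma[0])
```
[6, 5, 1, 84]
3
[6, 5, 1, 84]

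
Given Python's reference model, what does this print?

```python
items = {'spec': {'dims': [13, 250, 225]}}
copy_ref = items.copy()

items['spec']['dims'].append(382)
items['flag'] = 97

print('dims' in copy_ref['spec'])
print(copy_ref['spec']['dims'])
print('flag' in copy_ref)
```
True
[13, 250, 225, 382]
False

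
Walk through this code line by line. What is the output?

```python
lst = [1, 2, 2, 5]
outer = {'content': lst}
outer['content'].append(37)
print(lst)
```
[1, 2, 2, 5, 37]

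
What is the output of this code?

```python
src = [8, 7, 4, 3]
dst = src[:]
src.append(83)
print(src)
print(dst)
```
[8, 7, 4, 3, 83]
[8, 7, 4, 3]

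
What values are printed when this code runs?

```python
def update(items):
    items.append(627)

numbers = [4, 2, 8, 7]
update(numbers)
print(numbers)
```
[4, 2, 8, 7, 627]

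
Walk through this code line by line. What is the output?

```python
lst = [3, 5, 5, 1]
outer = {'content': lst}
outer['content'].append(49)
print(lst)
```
[3, 5, 5, 1, 49]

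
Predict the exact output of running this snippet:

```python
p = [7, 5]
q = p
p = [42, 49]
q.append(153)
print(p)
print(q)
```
[42, 49]
[7, 5, 153]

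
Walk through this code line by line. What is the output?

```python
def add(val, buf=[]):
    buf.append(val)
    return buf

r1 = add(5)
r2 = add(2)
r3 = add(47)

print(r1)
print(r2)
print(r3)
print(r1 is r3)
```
[5, 2, 47]
[5, 2, 47]
[5, 2, 47]
True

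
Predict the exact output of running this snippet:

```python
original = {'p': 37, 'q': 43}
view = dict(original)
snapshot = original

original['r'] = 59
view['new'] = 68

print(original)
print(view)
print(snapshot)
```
{'p': 37, 'q': 43, 'r': 59}
{'p': 37, 'q': 43, 'new': 68}
{'p': 37, 'q': 43, 'r': 59}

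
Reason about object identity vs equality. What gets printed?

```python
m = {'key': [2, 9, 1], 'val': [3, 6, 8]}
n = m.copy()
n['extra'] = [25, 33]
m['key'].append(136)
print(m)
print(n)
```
{'key': [2, 9, 1, 136], 'val': [3, 6, 8]}
{'key': [2, 9, 1, 136], 'val': [3, 6, 8], 'extra': [25, 33]}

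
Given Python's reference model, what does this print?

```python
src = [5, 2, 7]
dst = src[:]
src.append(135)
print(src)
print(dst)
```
[5, 2, 7, 135]
[5, 2, 7]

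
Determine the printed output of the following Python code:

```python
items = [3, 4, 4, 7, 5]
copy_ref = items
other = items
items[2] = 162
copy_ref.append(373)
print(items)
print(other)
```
[3, 4, 162, 7, 5, 373]
[3, 4, 162, 7, 5, 373]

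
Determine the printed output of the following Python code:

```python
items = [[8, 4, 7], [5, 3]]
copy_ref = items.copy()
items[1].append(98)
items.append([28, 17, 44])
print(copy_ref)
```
[[8, 4, 7], [5, 3, 98]]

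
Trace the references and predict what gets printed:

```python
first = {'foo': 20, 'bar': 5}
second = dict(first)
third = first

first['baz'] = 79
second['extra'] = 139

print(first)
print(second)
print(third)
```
{'foo': 20, 'bar': 5, 'baz': 79}
{'foo': 20, 'bar': 5, 'extra': 139}
{'foo': 20, 'bar': 5, 'baz': 79}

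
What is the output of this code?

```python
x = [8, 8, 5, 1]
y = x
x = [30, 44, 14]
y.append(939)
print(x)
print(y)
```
[30, 44, 14]
[8, 8, 5, 1, 939]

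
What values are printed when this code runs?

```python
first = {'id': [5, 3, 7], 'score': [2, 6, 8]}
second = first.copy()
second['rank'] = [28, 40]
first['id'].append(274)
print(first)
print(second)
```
{'id': [5, 3, 7, 274], 'score': [2, 6, 8]}
{'id': [5, 3, 7, 274], 'score': [2, 6, 8], 'rank': [28, 40]}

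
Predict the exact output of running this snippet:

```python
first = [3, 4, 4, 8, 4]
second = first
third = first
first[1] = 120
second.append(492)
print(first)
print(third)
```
[3, 120, 4, 8, 4, 492]
[3, 120, 4, 8, 4, 492]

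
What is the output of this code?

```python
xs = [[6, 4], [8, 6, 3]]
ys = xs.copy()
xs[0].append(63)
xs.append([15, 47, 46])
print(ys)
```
[[6, 4, 63], [8, 6, 3]]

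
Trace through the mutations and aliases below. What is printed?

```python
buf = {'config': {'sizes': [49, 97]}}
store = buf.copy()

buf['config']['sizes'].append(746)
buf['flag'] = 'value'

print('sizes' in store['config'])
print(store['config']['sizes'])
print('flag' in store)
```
True
[49, 97, 746]
False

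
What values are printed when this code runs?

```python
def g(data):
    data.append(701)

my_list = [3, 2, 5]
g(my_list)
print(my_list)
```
[3, 2, 5, 701]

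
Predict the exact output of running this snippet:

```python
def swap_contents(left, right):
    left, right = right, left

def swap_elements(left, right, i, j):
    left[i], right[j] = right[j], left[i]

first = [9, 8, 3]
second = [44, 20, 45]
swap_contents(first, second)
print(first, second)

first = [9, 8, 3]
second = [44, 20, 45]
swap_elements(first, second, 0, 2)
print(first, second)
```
[9, 8, 3] [44, 20, 45]
[45, 8, 3] [44, 20, 9]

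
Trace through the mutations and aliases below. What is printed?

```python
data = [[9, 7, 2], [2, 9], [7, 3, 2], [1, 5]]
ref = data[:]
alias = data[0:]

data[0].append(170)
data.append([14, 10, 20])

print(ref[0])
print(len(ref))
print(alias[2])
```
[9, 7, 2, 170]
4
[7, 3, 2]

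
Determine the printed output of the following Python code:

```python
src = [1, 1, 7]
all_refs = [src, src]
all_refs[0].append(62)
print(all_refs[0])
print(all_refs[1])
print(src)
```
[1, 1, 7, 62]
[1, 1, 7, 62]
[1, 1, 7, 62]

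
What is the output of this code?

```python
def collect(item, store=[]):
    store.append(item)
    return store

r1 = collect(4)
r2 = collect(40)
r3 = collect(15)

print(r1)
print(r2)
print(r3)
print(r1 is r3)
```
[4, 40, 15]
[4, 40, 15]
[4, 40, 15]
True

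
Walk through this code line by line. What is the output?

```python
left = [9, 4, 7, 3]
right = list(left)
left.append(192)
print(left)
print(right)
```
[9, 4, 7, 3, 192]
[9, 4, 7, 3]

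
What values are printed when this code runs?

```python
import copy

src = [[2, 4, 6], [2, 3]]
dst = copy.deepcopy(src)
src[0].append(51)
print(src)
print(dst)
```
[[2, 4, 6, 51], [2, 3]]
[[2, 4, 6], [2, 3]]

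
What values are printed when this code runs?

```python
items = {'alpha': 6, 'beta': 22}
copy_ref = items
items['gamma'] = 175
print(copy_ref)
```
{'alpha': 6, 'beta': 22, 'gamma': 175}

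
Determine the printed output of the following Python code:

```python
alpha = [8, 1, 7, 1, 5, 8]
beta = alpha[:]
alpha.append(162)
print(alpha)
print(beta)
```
[8, 1, 7, 1, 5, 8, 162]
[8, 1, 7, 1, 5, 8]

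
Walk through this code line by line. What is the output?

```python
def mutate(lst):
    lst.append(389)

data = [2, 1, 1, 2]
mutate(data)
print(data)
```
[2, 1, 1, 2, 389]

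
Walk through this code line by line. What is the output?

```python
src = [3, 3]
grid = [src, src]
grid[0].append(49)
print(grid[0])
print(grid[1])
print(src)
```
[3, 3, 49]
[3, 3, 49]
[3, 3, 49]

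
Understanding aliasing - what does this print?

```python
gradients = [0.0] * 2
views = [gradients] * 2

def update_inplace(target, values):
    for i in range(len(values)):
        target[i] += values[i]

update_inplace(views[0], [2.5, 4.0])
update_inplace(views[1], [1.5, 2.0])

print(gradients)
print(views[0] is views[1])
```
[4.0, 6.0]
True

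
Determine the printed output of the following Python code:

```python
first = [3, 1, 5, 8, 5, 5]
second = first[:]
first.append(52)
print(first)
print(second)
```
[3, 1, 5, 8, 5, 5, 52]
[3, 1, 5, 8, 5, 5]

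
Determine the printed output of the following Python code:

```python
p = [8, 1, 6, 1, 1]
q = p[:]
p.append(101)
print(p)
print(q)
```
[8, 1, 6, 1, 1, 101]
[8, 1, 6, 1, 1]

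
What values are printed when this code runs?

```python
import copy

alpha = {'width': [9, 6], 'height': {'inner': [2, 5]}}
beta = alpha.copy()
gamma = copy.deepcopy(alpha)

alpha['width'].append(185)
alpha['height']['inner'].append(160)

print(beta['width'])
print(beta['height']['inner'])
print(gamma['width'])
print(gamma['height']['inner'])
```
[9, 6, 185]
[2, 5, 160]
[9, 6]
[2, 5]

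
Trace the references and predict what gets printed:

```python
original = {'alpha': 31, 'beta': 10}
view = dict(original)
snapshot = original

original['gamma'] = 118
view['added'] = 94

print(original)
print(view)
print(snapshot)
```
{'alpha': 31, 'beta': 10, 'gamma': 118}
{'alpha': 31, 'beta': 10, 'added': 94}
{'alpha': 31, 'beta': 10, 'gamma': 118}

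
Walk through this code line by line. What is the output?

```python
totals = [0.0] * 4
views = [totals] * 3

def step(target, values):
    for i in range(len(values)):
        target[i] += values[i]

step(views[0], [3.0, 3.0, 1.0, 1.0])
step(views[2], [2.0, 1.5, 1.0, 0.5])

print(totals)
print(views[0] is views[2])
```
[5.0, 4.5, 2.0, 1.5]
True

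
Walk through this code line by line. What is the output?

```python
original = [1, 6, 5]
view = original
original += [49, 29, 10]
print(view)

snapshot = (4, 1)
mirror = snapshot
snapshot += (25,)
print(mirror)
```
[1, 6, 5, 49, 29, 10]
(4, 1)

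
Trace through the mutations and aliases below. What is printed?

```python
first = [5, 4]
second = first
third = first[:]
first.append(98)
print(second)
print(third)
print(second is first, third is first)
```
[5, 4, 98]
[5, 4]
True False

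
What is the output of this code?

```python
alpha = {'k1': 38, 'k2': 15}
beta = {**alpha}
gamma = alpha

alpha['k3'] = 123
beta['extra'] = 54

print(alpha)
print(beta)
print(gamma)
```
{'k1': 38, 'k2': 15, 'k3': 123}
{'k1': 38, 'k2': 15, 'extra': 54}
{'k1': 38, 'k2': 15, 'k3': 123}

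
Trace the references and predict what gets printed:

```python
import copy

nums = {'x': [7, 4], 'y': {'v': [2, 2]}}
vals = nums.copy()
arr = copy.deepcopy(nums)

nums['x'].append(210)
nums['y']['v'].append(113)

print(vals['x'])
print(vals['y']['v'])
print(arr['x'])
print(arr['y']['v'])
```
[7, 4, 210]
[2, 2, 113]
[7, 4]
[2, 2]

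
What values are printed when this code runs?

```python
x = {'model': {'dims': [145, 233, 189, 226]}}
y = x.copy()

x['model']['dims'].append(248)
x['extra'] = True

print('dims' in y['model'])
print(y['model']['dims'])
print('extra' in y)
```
True
[145, 233, 189, 226, 248]
False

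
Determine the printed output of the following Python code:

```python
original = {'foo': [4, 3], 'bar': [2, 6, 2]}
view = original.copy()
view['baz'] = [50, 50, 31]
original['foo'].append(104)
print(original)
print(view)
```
{'foo': [4, 3, 104], 'bar': [2, 6, 2]}
{'foo': [4, 3, 104], 'bar': [2, 6, 2], 'baz': [50, 50, 31]}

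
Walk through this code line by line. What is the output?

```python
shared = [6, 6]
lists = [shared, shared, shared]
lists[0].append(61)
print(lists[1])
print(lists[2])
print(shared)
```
[6, 6, 61]
[6, 6, 61]
[6, 6, 61]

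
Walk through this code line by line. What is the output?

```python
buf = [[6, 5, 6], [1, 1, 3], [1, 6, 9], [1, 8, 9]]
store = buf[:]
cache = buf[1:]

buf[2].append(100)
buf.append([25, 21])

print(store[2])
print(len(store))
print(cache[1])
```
[1, 6, 9, 100]
4
[1, 6, 9, 100]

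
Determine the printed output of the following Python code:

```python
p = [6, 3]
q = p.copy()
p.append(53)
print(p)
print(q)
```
[6, 3, 53]
[6, 3]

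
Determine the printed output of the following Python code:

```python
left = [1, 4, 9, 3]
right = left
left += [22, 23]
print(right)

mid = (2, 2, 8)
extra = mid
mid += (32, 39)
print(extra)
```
[1, 4, 9, 3, 22, 23]
(2, 2, 8)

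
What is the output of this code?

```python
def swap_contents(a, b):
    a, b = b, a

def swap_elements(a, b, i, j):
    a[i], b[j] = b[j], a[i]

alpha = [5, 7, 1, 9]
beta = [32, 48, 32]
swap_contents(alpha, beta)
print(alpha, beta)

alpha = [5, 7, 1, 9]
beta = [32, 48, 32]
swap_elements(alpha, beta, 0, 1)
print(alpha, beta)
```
[5, 7, 1, 9] [32, 48, 32]
[48, 7, 1, 9] [32, 5, 32]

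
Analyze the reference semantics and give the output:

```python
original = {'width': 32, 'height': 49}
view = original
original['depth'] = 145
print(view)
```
{'width': 32, 'height': 49, 'depth': 145}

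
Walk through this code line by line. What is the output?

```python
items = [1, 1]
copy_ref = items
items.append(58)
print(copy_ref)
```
[1, 1, 58]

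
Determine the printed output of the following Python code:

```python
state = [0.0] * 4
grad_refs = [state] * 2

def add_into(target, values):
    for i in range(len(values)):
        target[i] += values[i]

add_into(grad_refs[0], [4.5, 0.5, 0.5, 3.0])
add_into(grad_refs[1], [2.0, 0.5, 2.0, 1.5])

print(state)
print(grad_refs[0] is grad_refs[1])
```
[6.5, 1.0, 2.5, 4.5]
True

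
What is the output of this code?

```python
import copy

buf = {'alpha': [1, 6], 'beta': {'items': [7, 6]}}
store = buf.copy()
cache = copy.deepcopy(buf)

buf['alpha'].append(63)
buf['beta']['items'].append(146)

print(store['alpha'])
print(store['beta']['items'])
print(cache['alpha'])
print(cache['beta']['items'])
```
[1, 6, 63]
[7, 6, 146]
[1, 6]
[7, 6]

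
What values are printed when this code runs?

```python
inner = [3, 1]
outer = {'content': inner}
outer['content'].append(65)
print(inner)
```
[3, 1, 65]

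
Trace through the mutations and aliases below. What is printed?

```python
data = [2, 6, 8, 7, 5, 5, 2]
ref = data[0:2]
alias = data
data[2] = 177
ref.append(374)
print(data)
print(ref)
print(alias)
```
[2, 6, 177, 7, 5, 5, 2]
[2, 6, 374]
[2, 6, 177, 7, 5, 5, 2]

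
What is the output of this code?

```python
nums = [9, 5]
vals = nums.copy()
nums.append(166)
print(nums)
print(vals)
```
[9, 5, 166]
[9, 5]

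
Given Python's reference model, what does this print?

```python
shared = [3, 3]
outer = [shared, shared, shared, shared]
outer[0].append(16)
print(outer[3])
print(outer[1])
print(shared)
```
[3, 3, 16]
[3, 3, 16]
[3, 3, 16]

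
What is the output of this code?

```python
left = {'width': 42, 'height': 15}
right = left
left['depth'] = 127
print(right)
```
{'width': 42, 'height': 15, 'depth': 127}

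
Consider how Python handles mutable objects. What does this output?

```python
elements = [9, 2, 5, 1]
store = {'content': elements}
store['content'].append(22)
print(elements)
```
[9, 2, 5, 1, 22]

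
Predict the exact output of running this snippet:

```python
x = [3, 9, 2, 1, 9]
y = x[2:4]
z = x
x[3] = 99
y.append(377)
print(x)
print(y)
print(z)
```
[3, 9, 2, 99, 9]
[2, 1, 377]
[3, 9, 2, 99, 9]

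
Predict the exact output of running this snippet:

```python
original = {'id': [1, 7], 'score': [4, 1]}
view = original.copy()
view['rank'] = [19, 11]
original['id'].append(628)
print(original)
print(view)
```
{'id': [1, 7, 628], 'score': [4, 1]}
{'id': [1, 7, 628], 'score': [4, 1], 'rank': [19, 11]}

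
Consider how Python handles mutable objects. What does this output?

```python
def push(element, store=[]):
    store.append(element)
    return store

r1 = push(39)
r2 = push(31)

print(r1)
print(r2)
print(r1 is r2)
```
[39, 31]
[39, 31]
True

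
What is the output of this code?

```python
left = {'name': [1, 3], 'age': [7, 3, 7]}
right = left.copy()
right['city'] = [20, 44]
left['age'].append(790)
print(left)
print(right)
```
{'name': [1, 3], 'age': [7, 3, 7, 790]}
{'name': [1, 3], 'age': [7, 3, 7, 790], 'city': [20, 44]}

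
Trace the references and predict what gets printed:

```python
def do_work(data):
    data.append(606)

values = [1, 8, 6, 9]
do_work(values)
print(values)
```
[1, 8, 6, 9, 606]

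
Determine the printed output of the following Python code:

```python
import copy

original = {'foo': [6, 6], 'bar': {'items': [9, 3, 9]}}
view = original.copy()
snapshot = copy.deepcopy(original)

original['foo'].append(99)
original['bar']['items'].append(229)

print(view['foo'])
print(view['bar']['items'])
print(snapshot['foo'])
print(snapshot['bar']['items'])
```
[6, 6, 99]
[9, 3, 9, 229]
[6, 6]
[9, 3, 9]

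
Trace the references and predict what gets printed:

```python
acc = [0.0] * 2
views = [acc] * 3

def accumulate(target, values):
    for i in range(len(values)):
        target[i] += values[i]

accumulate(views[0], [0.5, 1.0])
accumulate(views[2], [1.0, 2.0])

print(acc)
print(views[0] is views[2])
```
[1.5, 3.0]
True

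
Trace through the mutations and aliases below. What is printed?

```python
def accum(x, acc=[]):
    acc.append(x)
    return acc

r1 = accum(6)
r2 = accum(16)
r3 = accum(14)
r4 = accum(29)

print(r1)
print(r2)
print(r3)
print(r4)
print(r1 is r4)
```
[6, 16, 14, 29]
[6, 16, 14, 29]
[6, 16, 14, 29]
[6, 16, 14, 29]
True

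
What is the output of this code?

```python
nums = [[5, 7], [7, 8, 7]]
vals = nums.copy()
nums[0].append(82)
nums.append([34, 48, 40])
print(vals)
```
[[5, 7, 82], [7, 8, 7]]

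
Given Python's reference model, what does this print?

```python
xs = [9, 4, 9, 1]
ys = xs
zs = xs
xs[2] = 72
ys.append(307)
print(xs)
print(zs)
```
[9, 4, 72, 1, 307]
[9, 4, 72, 1, 307]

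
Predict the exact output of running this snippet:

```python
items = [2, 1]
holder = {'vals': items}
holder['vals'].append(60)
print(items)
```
[2, 1, 60]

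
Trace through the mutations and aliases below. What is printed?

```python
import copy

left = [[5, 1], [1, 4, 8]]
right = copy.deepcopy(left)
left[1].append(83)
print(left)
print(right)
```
[[5, 1], [1, 4, 8, 83]]
[[5, 1], [1, 4, 8]]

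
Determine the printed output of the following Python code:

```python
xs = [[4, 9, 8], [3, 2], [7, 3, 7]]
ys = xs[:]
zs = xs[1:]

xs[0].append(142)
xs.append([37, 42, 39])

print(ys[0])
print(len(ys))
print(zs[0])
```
[4, 9, 8, 142]
3
[3, 2]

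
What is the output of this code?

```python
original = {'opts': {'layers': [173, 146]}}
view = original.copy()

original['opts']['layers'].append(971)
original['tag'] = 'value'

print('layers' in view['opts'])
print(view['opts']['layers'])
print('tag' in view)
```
True
[173, 146, 971]
False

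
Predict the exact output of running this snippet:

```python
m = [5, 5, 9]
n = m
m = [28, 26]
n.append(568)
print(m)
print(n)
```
[28, 26]
[5, 5, 9, 568]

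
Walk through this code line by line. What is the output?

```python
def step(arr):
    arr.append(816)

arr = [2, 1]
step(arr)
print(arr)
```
[2, 1, 816]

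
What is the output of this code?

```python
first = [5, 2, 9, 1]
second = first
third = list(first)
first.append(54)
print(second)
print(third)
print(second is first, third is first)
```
[5, 2, 9, 1, 54]
[5, 2, 9, 1]
True False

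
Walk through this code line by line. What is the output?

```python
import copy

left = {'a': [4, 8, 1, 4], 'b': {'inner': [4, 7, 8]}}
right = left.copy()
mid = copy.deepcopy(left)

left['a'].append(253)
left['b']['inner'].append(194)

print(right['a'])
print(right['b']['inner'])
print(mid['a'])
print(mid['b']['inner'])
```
[4, 8, 1, 4, 253]
[4, 7, 8, 194]
[4, 8, 1, 4]
[4, 7, 8]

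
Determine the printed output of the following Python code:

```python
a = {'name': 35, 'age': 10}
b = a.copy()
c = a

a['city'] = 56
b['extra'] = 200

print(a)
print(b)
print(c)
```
{'name': 35, 'age': 10, 'city': 56}
{'name': 35, 'age': 10, 'extra': 200}
{'name': 35, 'age': 10, 'city': 56}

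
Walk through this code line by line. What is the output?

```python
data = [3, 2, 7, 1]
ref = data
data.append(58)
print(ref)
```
[3, 2, 7, 1, 58]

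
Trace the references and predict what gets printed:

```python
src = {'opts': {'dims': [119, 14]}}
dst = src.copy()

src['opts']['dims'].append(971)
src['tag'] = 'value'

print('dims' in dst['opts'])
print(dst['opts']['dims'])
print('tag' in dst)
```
True
[119, 14, 971]
False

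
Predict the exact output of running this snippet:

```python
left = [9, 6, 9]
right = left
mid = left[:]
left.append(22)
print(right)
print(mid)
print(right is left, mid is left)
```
[9, 6, 9, 22]
[9, 6, 9]
True False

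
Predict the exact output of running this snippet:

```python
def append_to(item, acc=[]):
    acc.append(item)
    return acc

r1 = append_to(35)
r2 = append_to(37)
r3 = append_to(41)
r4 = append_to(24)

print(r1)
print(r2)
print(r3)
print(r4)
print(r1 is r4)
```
[35, 37, 41, 24]
[35, 37, 41, 24]
[35, 37, 41, 24]
[35, 37, 41, 24]
True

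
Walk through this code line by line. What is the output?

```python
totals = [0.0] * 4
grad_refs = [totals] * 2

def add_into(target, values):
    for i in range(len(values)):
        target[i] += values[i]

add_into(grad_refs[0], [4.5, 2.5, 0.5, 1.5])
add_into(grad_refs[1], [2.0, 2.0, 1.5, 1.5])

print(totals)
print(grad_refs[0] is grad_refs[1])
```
[6.5, 4.5, 2.0, 3.0]
True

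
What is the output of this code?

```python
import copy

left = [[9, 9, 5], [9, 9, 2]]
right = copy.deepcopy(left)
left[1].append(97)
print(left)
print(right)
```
[[9, 9, 5], [9, 9, 2, 97]]
[[9, 9, 5], [9, 9, 2]]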